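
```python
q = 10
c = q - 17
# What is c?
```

Trace:
`q = 10` → q = 10
`c = q - 17` → c = -7
So c = -7

Answer: -7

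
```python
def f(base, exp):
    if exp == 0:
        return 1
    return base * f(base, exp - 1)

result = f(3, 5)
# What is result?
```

f(3, 5) = 3 * 3 * 3 * 3 * 3 = 243

Answer: 243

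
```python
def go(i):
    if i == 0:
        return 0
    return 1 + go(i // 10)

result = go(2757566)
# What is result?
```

Count of digits of 2757566: 7

Answer: 7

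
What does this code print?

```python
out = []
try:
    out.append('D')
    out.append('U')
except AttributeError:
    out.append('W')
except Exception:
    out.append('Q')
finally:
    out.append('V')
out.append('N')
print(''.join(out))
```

Execution trace: 'D' (try body) → 'U' (try body, no exception) → 'V' (finally) → 'N' (after the try/except). Output: DUVN

Answer: DUVN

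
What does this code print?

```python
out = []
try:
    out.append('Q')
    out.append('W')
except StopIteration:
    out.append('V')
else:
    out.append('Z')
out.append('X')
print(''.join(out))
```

Execution trace: 'Q' (try body) → 'W' (try body, no exception) → 'Z' (else) → 'X' (after the try/except). Output: QWZX

Answer: QWZX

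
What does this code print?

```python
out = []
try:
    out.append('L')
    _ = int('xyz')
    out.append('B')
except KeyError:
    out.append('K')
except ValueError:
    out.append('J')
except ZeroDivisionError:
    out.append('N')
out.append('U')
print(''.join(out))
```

Execution trace: 'L' (try body) → 'J' (except ValueError) → 'U' (after the try/except). Output: LJU

Answer: LJU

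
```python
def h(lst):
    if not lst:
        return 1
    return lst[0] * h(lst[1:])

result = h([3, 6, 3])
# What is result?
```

Product over [3, 6, 3] = 3 * 6 * 3 = 54

Answer: 54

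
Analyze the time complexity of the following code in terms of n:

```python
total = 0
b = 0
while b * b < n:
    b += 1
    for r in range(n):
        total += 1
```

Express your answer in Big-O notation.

Each loop level contributes: √n × n. Multiplying the contributions gives O(n√n).

Answer: O(n√n)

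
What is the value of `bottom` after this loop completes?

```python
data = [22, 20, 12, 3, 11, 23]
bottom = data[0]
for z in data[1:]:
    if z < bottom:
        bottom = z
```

Minimum of [22, 20, 12, 3, 11, 23]
`bottom` takes the values: 22 → 20 → 12 → 3

Answer: 3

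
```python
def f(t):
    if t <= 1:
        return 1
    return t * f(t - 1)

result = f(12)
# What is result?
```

f(12) = 12 * 11 * 10 * 9 * 8 * 7 * 6 * 5 * 4 * 3 * 2 * 1 = 479001600

Answer: 479001600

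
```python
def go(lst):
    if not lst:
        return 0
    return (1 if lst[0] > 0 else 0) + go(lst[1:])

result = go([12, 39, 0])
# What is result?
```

Count of positive elements in [12, 39, 0] = 2

Answer: 2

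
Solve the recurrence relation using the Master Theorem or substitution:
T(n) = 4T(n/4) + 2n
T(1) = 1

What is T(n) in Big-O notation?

By Master Theorem: a=4, b=4, f(n)=2n. Since log_4(4) = 1 and f(n) = Θ(n^1), Case 2 applies. T(n) = O(n log n).

Answer: O(n log n)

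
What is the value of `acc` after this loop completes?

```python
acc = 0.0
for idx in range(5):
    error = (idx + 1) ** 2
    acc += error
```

Sum of squared losses 1² + 2² + ... + 5²
`acc` takes the values: 0.0 → 1.0 → 5.0 → 14.0 → 30.0 → 55.0

Answer: 55.0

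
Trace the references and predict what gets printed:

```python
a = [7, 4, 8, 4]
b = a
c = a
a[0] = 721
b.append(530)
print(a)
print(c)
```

Key concept: multiple aliases.
Step by step:
`a = [7, 4, 8, 4]` → a = [7, 4, 8, 4]
`b = a` → b = [7, 4, 8, 4] (same object as a)
`c = a` → c = [7, 4, 8, 4] (same object as a, b)
`a[0] = 721` → a = [721, 4, 8, 4] (same object as b, c); b = [721, 4, 8, 4] (same object as a, c); c = [721, 4, 8, 4] (same object as a, b)
`b.append(530)` → a = [721, 4, 8, 4, 530] (same object as b, c); b = [721, 4, 8, 4, 530] (same object as a, c); c = [721, 4, 8, 4, 530] (same object as a, b)
`print(a)` → prints [721, 4, 8, 4, 530]
`print(c)` → prints [721, 4, 8, 4, 530]

Answer:
[721, 4, 8, 4, 530]
[721, 4, 8, 4, 530]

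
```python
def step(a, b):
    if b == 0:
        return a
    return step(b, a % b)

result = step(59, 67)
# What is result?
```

step(59, 67) -> step(67, 59) -> step(59, 8) -> step(8, 3) -> step(3, 2) -> step(2, 1) -> step(1, 0) -> 1

Answer: 1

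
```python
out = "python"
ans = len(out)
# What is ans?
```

Trace:
`out = "python"` → out = 'python'
`ans = len(out)` → ans = 6
So ans = 6

Answer: 6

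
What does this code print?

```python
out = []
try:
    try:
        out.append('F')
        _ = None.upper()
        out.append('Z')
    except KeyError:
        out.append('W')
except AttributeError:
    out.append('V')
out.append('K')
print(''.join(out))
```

Execution trace: 'F' (try body) → 'V' (outer except AttributeError) → 'K' (after the try/except). Output: FVK

Answer: FVK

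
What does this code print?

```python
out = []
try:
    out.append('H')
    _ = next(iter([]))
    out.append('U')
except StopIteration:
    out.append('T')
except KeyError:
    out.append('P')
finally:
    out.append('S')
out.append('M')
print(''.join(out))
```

Execution trace: 'H' (try body) → 'T' (except StopIteration) → 'S' (finally) → 'M' (after the try/except). Output: HTSM

Answer: HTSM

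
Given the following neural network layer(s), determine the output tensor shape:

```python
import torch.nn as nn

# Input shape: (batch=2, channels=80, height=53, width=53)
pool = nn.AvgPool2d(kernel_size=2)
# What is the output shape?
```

Input: (2, 80, 53, 53) -> Output: (2, 80, 26, 26)

Answer: (2, 80, 26, 26)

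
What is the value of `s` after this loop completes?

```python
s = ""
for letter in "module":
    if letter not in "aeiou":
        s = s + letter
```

Remove vowels from 'module'
`s` takes the values: "" → "m" → "md" → "mdl"

Answer: "mdl"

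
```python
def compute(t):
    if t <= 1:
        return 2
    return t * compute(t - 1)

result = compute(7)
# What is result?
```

compute(7) = 7 * 6 * 5 * 4 * 3 * 2 * 2 = 10080

Answer: 10080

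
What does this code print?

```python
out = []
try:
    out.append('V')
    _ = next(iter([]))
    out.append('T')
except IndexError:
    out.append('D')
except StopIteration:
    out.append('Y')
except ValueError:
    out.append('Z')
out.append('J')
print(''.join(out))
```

Execution trace: 'V' (try body) → 'Y' (except StopIteration) → 'J' (after the try/except). Output: VYJ

Answer: VYJ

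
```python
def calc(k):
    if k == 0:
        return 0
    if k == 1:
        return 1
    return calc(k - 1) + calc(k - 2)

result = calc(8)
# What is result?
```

Build up from base cases: calc(0)=0, calc(1)=1, calc(2)=1, calc(3)=2, calc(4)=3, calc(5)=5, calc(6)=8, ..., calc(8)=21

Answer: 21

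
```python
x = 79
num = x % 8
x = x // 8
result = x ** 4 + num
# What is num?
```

Trace:
`x = 79` → x = 79
`num = x % 8` → num = 7
`x = x // 8` → x = 9
`result = x ** 4 + num` → result = 6568
So num = 7

Answer: 7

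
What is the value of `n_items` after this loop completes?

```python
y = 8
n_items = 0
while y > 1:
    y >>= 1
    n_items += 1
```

Count right shifts until 1
`n_items` takes the values: 0 → 1 → 2 → 3

Answer: 3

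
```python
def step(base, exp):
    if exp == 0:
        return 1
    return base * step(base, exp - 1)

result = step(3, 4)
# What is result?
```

step(3, 4) = 3 * 3 * 3 * 3 = 81

Answer: 81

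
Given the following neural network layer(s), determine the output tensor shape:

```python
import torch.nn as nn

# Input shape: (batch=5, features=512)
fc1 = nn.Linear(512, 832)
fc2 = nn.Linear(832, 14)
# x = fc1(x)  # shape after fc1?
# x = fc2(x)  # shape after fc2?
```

Input: (5, 512) -> after fc1: (5, 832) -> Output: (5, 14)

Answer: (5, 14)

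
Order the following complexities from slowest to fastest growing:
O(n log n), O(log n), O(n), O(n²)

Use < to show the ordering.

Ordered by growth rate: O(log n) < O(n) < O(n log n) < O(n²)

Answer: O(log n) < O(n) < O(n log n) < O(n²)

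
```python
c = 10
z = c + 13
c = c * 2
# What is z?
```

Trace:
`c = 10` → c = 10
`z = c + 13` → z = 23
`c = c * 2` → c = 20
So z = 23

Answer: 23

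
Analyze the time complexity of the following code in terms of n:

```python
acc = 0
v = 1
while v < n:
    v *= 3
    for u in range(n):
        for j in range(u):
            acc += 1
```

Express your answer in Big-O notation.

Each loop level contributes: log n × n × n. Multiplying the contributions gives O(n^2 log n).

Answer: O(n^2 log n)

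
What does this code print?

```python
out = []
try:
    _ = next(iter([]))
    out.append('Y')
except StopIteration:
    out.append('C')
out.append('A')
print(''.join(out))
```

Execution trace: 'C' (except StopIteration) → 'A' (after the try/except). Output: CA

Answer: CA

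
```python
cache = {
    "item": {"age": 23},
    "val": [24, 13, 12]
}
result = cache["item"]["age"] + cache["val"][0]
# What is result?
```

Trace:
`cache = { ...` → cache = {'item': {'age': 23}, 'val': [24, 13, 12]}
`result = cache["item"]["age"] + cache["val"][0]` → result = 47
So result = 47

Answer: 47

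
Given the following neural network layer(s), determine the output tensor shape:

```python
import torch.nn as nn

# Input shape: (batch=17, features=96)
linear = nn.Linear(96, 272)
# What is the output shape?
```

Input: (17, 96) -> Output: (17, 272)

Answer: (17, 272)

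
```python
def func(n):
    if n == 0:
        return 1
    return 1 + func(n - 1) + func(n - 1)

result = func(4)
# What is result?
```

func(n) = 1 + 2·func(n-1), func(0)=1. Closed form: (1+1)·2^4 - 1 = 31.

Answer: 31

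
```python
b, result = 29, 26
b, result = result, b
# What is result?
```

Trace:
`b, result = 29, 26` → b = 29; result = 26
`b, result = result, b` → b = 26; result = 29
So result = 29

Answer: 29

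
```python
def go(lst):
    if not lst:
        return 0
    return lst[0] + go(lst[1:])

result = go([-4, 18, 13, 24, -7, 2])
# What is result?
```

(-4) + 18 + 13 + 24 + (-7) + 2 + 0 = 46

Answer: 46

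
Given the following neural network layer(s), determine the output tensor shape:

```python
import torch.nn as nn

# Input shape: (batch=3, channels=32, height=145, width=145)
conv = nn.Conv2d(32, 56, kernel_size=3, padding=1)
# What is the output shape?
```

Input: (3, 32, 145, 145) -> Output: (3, 56, 145, 145)

Answer: (3, 56, 145, 145)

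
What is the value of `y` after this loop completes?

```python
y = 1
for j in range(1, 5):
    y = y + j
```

Start at 1, add 1 through 4
`y` takes the values: 1 → 2 → 4 → 7 → 11

Answer: 11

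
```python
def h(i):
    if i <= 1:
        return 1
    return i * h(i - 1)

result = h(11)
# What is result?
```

h(11) = 11 * 10 * 9 * 8 * 7 * 6 * 5 * 4 * 3 * 2 * 1 = 39916800

Answer: 39916800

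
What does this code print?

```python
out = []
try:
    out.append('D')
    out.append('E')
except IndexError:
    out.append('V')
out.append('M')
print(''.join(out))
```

Execution trace: 'D' (try body) → 'E' (try body, no exception) → 'M' (after the try/except). Output: DEM

Answer: DEM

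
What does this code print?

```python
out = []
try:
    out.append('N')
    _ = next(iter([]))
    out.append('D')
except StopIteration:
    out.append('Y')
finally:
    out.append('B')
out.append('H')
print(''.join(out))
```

Execution trace: 'N' (try body) → 'Y' (except StopIteration) → 'B' (finally) → 'H' (after the try/except). Output: NYBH

Answer: NYBH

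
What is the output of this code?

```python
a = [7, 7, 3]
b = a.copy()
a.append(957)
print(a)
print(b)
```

Key concept: list.copy() creates independent copy.
Step by step:
`a = [7, 7, 3]` → a = [7, 7, 3]
`b = a.copy()` → b = [7, 7, 3]
`a.append(957)` → a = [7, 7, 3, 957]
`print(a)` → prints [7, 7, 3, 957]
`print(b)` → prints [7, 7, 3]

Answer:
[7, 7, 3, 957]
[7, 7, 3]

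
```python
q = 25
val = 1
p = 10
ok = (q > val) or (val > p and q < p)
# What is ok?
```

Trace:
`q = 25` → q = 25
`val = 1` → val = 1
`p = 10` → p = 10
`ok = (q > val) or (val > p and q < p)` → ok = True
So ok = True

Answer: True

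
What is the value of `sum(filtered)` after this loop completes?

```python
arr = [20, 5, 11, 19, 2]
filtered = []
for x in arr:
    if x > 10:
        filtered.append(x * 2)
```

Sum of doubled values > 10
`filtered` takes the values: [] → [40] → [40, 22] → [40, 22, 38]
So `sum(filtered)` = 100

Answer: 100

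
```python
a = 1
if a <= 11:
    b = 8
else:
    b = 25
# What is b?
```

Trace:
`a = 1` → a = 1
`if a <= 11: ...` → a <= 11 is True → b = 8
So b = 8

Answer: 8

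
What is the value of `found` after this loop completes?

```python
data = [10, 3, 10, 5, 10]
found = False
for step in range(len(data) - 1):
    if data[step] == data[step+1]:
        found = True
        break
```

Check consecutive duplicates in [10, 3, 10, 5, 10]
`found` takes the values: False

Answer: False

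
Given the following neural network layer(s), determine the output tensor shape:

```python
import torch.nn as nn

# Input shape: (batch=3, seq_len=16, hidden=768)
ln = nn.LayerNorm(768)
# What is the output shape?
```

Input: (3, 16, 768) -> Output: (3, 16, 768)

Answer: (3, 16, 768)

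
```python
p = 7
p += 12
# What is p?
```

Trace:
`p = 7` → p = 7
`p += 12` → p = 19
So p = 19

Answer: 19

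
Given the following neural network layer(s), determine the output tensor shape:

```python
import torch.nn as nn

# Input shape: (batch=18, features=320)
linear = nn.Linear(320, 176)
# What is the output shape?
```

Input: (18, 320) -> Output: (18, 176)

Answer: (18, 176)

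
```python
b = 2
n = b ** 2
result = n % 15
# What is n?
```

Trace:
`b = 2` → b = 2
`n = b ** 2` → n = 4
`result = n % 15` → result = 4
So n = 4

Answer: 4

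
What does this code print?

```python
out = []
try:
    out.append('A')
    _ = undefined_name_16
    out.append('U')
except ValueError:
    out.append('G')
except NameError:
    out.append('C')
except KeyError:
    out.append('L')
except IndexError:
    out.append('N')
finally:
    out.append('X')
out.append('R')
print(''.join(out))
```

Execution trace: 'A' (try body) → 'C' (except NameError) → 'X' (finally) → 'R' (after the try/except). Output: ACXR

Answer: ACXR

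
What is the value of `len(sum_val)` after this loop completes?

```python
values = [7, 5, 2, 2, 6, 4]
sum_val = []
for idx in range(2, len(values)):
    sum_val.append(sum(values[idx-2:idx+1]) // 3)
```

Number of 3-element averages
`sum_val` takes the values: [] → [4] → [4, 3] → [4, 3, 3] → [4, 3, 3, 4]
So `len(sum_val)` = 4

Answer: 4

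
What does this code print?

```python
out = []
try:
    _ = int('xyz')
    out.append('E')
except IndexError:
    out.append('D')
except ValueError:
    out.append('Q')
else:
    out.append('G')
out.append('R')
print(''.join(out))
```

Execution trace: 'Q' (except ValueError) → 'R' (after the try/except). Output: QR

Answer: QR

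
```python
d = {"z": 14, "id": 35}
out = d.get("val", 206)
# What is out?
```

Trace:
`d = {"z": 14, "id": 35}` → d = {'z': 14, 'id': 35}
`out = d.get("val", 206)` → out = 206
So out = 206

Answer: 206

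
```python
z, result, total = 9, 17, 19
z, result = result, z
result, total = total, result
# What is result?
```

Trace:
`z, result, total = 9, 17, 19` → z = 9; result = 17; total = 19
`z, result = result, z` → z = 17; result = 9
`result, total = total, result` → result = 19; total = 9
So result = 19

Answer: 19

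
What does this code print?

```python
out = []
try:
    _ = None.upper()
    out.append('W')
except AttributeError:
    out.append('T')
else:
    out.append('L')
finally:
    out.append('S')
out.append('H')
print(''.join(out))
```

Execution trace: 'T' (except AttributeError) → 'S' (finally) → 'H' (after the try/except). Output: TSH

Answer: TSH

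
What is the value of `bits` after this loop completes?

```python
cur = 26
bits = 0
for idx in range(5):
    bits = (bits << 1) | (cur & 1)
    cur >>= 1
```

Reverse lowest 5 bits of 26
`bits` takes the values: 0 → 1 → 2 → 5 → 11

Answer: 11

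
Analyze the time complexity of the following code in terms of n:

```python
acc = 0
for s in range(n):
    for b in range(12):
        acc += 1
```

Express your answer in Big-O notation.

Each loop level contributes: n × 1. Multiplying the contributions gives O(n).

Answer: O(n)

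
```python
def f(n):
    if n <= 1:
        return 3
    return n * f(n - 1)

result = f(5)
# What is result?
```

f(5) = 5 * 4 * 3 * 2 * 3 = 360

Answer: 360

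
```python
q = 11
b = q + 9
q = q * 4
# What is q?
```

Trace:
`q = 11` → q = 11
`b = q + 9` → b = 20
`q = q * 4` → q = 44
So q = 44

Answer: 44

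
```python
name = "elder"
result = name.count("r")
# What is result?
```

Trace:
`name = "elder"` → name = 'elder'
`result = name.count("r")` → result = 1
So result = 1

Answer: 1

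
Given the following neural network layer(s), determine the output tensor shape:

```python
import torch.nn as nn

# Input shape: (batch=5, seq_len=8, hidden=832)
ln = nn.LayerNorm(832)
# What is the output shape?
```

Input: (5, 8, 832) -> Output: (5, 8, 832)

Answer: (5, 8, 832)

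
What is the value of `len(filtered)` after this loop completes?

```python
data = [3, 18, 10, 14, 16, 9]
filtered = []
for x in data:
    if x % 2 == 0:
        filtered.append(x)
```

Count even numbers in [3, 18, 10, 14, 16, 9]
`filtered` takes the values: [] → [18] → [18, 10] → [18, 10, 14] → [18, 10, 14, 16]
So `len(filtered)` = 4

Answer: 4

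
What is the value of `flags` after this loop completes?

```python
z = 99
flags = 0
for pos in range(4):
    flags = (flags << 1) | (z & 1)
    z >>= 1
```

Reverse lowest 4 bits of 99
`flags` takes the values: 0 → 1 → 3 → 6 → 12

Answer: 12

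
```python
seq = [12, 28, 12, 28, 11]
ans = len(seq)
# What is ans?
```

Trace:
`seq = [12, 28, 12, 28, 11]` → seq = [12, 28, 12, 28, 11]
`ans = len(seq)` → ans = 5
So ans = 5

Answer: 5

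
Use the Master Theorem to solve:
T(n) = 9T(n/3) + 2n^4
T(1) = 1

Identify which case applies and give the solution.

a=9, b=3, f(n)=2n^4. log_3(9) = 2. Since c=4 > 2 and the regularity condition holds (9(n/3)^4 = (9/3^4)n^4 with 9/3^4 < 1), Case 3 applies: T(n) = Θ(f(n)) = O(n^4).

Answer: O(n^4) - Case 3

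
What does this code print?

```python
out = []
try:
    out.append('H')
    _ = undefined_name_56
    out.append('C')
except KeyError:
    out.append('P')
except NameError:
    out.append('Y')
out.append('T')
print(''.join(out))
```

Execution trace: 'H' (try body) → 'Y' (except NameError) → 'T' (after the try/except). Output: HYT

Answer: HYT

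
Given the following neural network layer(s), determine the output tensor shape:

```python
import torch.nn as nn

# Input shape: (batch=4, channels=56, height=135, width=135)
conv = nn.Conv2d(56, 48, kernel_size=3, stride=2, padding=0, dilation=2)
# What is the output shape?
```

Input: (4, 56, 135, 135) -> Output: (4, 48, 66, 66)

Answer: (4, 48, 66, 66)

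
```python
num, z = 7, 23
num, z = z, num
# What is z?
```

Trace:
`num, z = 7, 23` → num = 7; z = 23
`num, z = z, num` → num = 23; z = 7
So z = 7

Answer: 7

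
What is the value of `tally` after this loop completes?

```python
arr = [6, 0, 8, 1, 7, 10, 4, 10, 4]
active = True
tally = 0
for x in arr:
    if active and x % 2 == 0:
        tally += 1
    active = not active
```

Count even values at even positions
`tally` takes the values: 0 → 1 → 2 → 3 → 4

Answer: 4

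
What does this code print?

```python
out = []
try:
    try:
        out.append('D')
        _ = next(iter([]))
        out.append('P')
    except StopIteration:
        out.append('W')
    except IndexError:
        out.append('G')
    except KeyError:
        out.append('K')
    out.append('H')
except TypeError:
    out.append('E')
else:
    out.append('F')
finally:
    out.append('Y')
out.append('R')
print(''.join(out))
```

Execution trace: 'D' (inner try body) → 'W' (inner except StopIteration) → 'H' (try body, no exception) → 'F' (else) → 'Y' (finally) → 'R' (after the try/except). Output: DWHFYR

Answer: DWHFYR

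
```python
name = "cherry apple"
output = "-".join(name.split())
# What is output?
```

Trace:
`name = "cherry apple"` → name = 'cherry apple'
`output = "-".join(name.split())` → output = 'cherry-apple'
So output = 'cherry-apple'

Answer: 'cherry-apple'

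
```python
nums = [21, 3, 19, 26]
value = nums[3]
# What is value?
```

Trace:
`nums = [21, 3, 19, 26]` → nums = [21, 3, 19, 26]
`value = nums[3]` → value = 26
So value = 26

Answer: 26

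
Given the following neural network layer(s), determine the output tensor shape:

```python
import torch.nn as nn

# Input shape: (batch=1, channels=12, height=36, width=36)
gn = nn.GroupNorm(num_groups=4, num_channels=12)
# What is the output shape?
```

Input: (1, 12, 36, 36) -> Output: (1, 12, 36, 36)

Answer: (1, 12, 36, 36)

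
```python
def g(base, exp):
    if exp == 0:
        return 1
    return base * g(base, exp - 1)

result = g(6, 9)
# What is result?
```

g(6, 9) = 6 * 6 * 6 * 6 * 6 * 6 * 6 * 6 * 6 = 10077696

Answer: 10077696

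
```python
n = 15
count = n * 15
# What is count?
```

Trace:
`n = 15` → n = 15
`count = n * 15` → count = 225
So count = 225

Answer: 225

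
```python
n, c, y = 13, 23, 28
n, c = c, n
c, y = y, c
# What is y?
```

Trace:
`n, c, y = 13, 23, 28` → n = 13; c = 23; y = 28
`n, c = c, n` → n = 23; c = 13
`c, y = y, c` → c = 28; y = 13
So y = 13

Answer: 13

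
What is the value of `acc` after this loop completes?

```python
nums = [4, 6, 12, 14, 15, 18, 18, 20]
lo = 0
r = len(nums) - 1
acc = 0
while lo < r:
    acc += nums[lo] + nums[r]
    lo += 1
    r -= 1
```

Sum of pairs from ends
`acc` takes the values: 0 → 24 → 48 → 78 → 107

Answer: 107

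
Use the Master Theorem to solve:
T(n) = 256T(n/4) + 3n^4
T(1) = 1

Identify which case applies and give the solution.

a=256, b=4, f(n)=3n^4. log_4(256) = 4. Since c=4 = 4, Case 2 applies: T(n) = Θ(n^log_b(a) · log n) = O(n^4 log n).

Answer: O(n^4 log n) - Case 2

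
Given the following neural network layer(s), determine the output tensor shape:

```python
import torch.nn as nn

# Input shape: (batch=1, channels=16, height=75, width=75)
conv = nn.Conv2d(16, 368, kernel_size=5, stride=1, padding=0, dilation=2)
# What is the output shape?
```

Input: (1, 16, 75, 75) -> Output: (1, 368, 67, 67)

Answer: (1, 368, 67, 67)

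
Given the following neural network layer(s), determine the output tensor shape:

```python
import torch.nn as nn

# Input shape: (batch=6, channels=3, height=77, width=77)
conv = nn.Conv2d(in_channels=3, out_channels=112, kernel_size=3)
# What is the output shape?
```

Input: (6, 3, 77, 77) -> Output: (6, 112, 75, 75)

Answer: (6, 112, 75, 75)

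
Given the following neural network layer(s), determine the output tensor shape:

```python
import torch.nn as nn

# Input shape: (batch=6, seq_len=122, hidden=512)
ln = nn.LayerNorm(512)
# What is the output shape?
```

Input: (6, 122, 512) -> Output: (6, 122, 512)

Answer: (6, 122, 512)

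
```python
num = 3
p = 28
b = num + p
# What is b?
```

Trace:
`num = 3` → num = 3
`p = 28` → p = 28
`b = num + p` → b = 31
So b = 31

Answer: 31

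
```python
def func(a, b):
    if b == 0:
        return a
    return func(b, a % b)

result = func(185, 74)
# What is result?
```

func(185, 74) -> func(74, 37) -> func(37, 0) -> 37

Answer: 37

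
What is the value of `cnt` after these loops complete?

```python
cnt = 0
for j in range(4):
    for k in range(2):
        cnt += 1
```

4 * 2 = 8
`cnt` takes the values: 0 → 1 → 2 → 3 → 4 → 5 → 6 → 7 → 8

Answer: 8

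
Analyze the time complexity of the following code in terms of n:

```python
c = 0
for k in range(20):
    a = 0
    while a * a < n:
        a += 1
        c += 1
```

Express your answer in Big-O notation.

Each loop level contributes: 1 × √n. Multiplying the contributions gives O(√n).

Answer: O(√n)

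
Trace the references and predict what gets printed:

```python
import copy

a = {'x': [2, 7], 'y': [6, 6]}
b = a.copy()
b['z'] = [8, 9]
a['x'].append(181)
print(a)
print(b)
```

Key concept: shallow copy of dict with mutable values.
Step by step:
`a = {'x': [2, 7], 'y': [6, 6]}` → a = {'x': [2, 7], 'y': [6, 6]}
`b = a.copy()` → b = {'x': [2, 7], 'y': [6, 6]}
`b['z'] = [8, 9]` → b = {'x': [2, 7], 'y': [6, 6], 'z': [8, 9]}
`a['x'].append(181)` → a = {'x': [2, 7, 181], 'y': [6, 6]}; b = {'x': [2, 7, 181], 'y': [6, 6], 'z': [8, 9]}
`print(a)` → prints {'x': [2, 7, 181], 'y': [6, 6]}
`print(b)` → prints {'x': [2, 7, 181], 'y': [6, 6], 'z': [8, 9]}

Answer:
{'x': [2, 7, 181], 'y': [6, 6]}
{'x': [2, 7, 181], 'y': [6, 6], 'z': [8, 9]}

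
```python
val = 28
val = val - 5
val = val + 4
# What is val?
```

Trace:
`val = 28` → val = 28
`val = val - 5` → val = 23
`val = val + 4` → val = 27
So val = 27

Answer: 27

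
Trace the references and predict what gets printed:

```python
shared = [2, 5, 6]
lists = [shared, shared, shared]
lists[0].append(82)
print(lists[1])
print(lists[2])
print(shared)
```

Key concept: list of same reference.
Step by step:
`shared = [2, 5, 6]` → shared = [2, 5, 6]
`lists = [shared, shared, shared]` → lists = [[2, 5, 6], [2, 5, 6], [2, 5, 6]]
`lists[0].append(82)` → shared = [2, 5, 6, 82]; lists = [[2, 5, 6, 82], [2, 5, 6, 82], [2, 5, 6, 82]]
`print(lists[1])` → prints [2, 5, 6, 82]
`print(lists[2])` → prints [2, 5, 6, 82]
`print(shared)` → prints [2, 5, 6, 82]

Answer:
[2, 5, 6, 82]
[2, 5, 6, 82]
[2, 5, 6, 82]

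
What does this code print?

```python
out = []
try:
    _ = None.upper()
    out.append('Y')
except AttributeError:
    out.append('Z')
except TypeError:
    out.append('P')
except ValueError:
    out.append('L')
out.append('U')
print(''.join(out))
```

Execution trace: 'Z' (except AttributeError) → 'U' (after the try/except). Output: ZU

Answer: ZU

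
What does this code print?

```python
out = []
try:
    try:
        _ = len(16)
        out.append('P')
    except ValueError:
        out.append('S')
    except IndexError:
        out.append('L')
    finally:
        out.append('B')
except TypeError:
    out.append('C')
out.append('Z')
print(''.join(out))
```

Execution trace: 'B' (inner finally) → 'C' (outer except TypeError) → 'Z' (after the try/except). Output: BCZ

Answer: BCZ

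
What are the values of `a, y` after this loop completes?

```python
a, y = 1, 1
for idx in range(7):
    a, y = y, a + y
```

Fibonacci: after 7 iterations
`a, y` takes the values: (1, 1) → (1, 2) → (2, 3) → (3, 5) → (5, 8) → (8, 13) → (13, 21) → (21, 34)

Answer: 21, 34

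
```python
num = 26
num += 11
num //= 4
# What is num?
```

Trace:
`num = 26` → num = 26
`num += 11` → num = 37
`num //= 4` → num = 9
So num = 9

Answer: 9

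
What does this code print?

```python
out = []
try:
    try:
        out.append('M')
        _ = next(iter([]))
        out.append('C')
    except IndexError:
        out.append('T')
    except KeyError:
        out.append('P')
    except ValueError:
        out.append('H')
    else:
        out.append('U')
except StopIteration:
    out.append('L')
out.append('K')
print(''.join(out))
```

Execution trace: 'M' (try body) → 'L' (outer except StopIteration) → 'K' (after the try/except). Output: MLK

Answer: MLK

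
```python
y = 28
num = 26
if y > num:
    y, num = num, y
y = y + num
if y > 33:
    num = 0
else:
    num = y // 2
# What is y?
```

Trace:
`y = 28` → y = 28
`num = 26` → num = 26
`if y > num: ...` → y > num is True → y = 26; num = 28
`y = y + num` → y = 54
`if y > 33: ...` → y > 33 is True → num = 0
So y = 54

Answer: 54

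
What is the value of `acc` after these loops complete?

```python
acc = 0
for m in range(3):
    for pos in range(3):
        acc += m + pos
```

Sum of all m+pos for m,pos in 3x3
`acc` takes the values: 0 → 1 → 3 → 4 → 6 → 9 → 11 → 14 → 18

Answer: 18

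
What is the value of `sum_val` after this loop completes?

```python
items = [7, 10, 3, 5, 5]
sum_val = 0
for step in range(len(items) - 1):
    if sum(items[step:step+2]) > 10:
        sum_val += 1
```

Count windows with sum > 10
`sum_val` takes the values: 0 → 1 → 2

Answer: 2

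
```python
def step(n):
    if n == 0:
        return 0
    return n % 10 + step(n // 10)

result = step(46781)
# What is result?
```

Sum of digits of 46781: 1 + 8 + 7 + 6 + 4 = 26

Answer: 26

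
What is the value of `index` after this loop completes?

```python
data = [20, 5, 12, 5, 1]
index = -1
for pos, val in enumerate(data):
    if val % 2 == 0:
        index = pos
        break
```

First even number index in [20, 5, 12, 5, 1]
`index` takes the values: -1 → 0

Answer: 0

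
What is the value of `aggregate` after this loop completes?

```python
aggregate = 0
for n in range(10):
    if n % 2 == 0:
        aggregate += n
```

Sum of even numbers 0 to 9
`aggregate` takes the values: 0 → 2 → 6 → 12 → 20

Answer: 20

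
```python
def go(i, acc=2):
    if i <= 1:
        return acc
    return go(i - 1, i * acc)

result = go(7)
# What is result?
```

Accumulator trace (n, acc): (7, 2) -> (6, 14) -> (5, 84) -> (4, 420) -> (3, 1680) -> (2, 5040) -> (1, 10080) -> return 10080

Answer: 10080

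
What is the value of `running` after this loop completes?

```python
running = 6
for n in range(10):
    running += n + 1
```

Start at 6, add 1 to 10 = 61
`running` takes the values: 6 → 7 → 9 → 12 → 16 → 21 → 27 → 34 → 42 → 51 → 61

Answer: 61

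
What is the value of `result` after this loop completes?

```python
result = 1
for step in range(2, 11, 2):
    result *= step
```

Product of even numbers 2 to 10
`result` takes the values: 1 → 2 → 8 → 48 → 384 → 3840

Answer: 3840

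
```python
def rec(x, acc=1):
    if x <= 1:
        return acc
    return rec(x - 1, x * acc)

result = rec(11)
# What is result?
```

Accumulator trace (n, acc): (11, 1) -> (10, 11) -> (9, 110) -> (8, 990) -> (7, 7920) -> (6, 55440) -> (5, 332640) -> (4, 1663200) -> (3, 6652800) -> (2, 19958400) -> (1, 39916800) -> return 39916800

Answer: 39916800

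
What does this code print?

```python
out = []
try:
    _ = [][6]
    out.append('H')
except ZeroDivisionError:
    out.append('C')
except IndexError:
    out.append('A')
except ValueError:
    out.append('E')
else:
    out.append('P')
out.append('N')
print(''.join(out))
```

Execution trace: 'A' (except IndexError) → 'N' (after the try/except). Output: AN

Answer: AN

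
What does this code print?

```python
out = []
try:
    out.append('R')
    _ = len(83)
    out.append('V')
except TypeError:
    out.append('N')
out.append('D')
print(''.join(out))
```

Execution trace: 'R' (try body) → 'N' (except TypeError) → 'D' (after the try/except). Output: RND

Answer: RND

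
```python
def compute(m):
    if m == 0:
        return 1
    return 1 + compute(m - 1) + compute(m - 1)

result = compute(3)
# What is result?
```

compute(m) = 1 + 2·compute(m-1), compute(0)=1. Closed form: (1+1)·2^3 - 1 = 15.

Answer: 15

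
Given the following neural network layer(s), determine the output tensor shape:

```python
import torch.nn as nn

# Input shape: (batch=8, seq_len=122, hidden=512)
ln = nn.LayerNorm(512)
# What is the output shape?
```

Input: (8, 122, 512) -> Output: (8, 122, 512)

Answer: (8, 122, 512)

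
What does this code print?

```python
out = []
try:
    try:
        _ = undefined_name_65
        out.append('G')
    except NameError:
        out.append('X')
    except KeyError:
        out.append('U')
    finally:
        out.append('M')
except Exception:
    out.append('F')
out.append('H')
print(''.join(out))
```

Execution trace: 'X' (inner except NameError) → 'M' (inner finally) → 'H' (after the try/except). Output: XMH

Answer: XMH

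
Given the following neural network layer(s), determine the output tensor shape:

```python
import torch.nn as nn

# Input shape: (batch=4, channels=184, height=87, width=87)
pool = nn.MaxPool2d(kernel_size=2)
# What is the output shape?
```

Input: (4, 184, 87, 87) -> Output: (4, 184, 43, 43)

Answer: (4, 184, 43, 43)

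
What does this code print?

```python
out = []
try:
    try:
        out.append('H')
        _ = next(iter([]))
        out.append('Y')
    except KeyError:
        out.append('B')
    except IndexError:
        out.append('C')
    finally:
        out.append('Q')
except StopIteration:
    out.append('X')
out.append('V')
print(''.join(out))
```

Execution trace: 'H' (try body) → 'Q' (finally) → 'X' (outer except StopIteration) → 'V' (after the try/except). Output: HQXV

Answer: HQXV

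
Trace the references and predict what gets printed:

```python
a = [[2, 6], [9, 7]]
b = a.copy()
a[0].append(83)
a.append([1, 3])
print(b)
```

Key concept: shallow copy with nested lists.
Step by step:
`a = [[2, 6], [9, 7]]` → a = [[2, 6], [9, 7]]
`b = a.copy()` → b = [[2, 6], [9, 7]]
`a[0].append(83)` → a = [[2, 6, 83], [9, 7]]; b = [[2, 6, 83], [9, 7]]
`a.append([1, 3])` → a = [[2, 6, 83], [9, 7], [1, 3]]
`print(b)` → prints [[2, 6, 83], [9, 7]]

Answer: [[2, 6, 83], [9, 7]]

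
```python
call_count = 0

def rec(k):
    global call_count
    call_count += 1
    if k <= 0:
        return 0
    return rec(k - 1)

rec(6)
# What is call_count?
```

Linear recursion stepping by 1: 7 calls from k=6 down to ≤0.

Answer: 7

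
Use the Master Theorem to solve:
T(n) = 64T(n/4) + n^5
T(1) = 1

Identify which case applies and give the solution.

a=64, b=4, f(n)=n^5. log_4(64) = 3. Since c=5 > 3 and the regularity condition holds (64(n/4)^5 = (64/4^5)n^5 with 64/4^5 < 1), Case 3 applies: T(n) = Θ(f(n)) = O(n^5).

Answer: O(n^5) - Case 3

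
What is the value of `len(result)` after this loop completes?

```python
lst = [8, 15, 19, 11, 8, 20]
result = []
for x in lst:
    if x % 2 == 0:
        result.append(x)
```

Count even numbers in [8, 15, 19, 11, 8, 20]
`result` takes the values: [] → [8] → [8, 8] → [8, 8, 20]
So `len(result)` = 3

Answer: 3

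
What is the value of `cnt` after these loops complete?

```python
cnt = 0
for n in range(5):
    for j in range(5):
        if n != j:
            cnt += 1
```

5² - 5 (exclude diagonal)
`cnt` takes the values: 0 → 1 → 2 → 3 → 4 → 5 → 6 → 7 → 8 → 9 → 10 → 11 → 12 → 13 → 14 → 15 → 16 → 17 → 18 → 19 → 20

Answer: 20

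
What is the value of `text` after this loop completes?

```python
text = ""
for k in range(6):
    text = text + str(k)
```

Concatenate digits 0 to 5
`text` takes the values: "" → "0" → "01" → "012" → "0123" → "01234" → "012345"

Answer: "012345"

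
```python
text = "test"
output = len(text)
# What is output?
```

Trace:
`text = "test"` → text = 'test'
`output = len(text)` → output = 4
So output = 4

Answer: 4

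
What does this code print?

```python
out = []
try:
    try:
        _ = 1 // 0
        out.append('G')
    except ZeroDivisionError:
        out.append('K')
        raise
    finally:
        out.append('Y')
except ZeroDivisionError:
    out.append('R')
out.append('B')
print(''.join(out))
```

Execution trace: 'K' (except ZeroDivisionError) → 'Y' (finally) → 'R' (outer except ZeroDivisionError) → 'B' (after the try/except). Output: KYRB

Answer: KYRB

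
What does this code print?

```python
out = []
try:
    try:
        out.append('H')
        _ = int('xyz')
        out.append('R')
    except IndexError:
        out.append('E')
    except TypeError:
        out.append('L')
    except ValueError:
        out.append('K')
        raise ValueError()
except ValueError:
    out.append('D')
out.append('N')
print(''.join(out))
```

Execution trace: 'H' (inner try body) → 'K' (inner except ValueError) → 'D' (outer except ValueError) → 'N' (after the try/except). Output: HKDN

Answer: HKDN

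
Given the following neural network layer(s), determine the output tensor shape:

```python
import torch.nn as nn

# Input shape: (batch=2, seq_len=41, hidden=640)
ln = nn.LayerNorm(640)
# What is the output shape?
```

Input: (2, 41, 640) -> Output: (2, 41, 640)

Answer: (2, 41, 640)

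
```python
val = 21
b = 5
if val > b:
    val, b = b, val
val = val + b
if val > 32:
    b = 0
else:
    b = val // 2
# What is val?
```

Trace:
`val = 21` → val = 21
`b = 5` → b = 5
`if val > b: ...` → val > b is True → val = 5; b = 21
`val = val + b` → val = 26
`if val > 32: ...` → val > 32 is False, take else branch → b = 13
So val = 26

Answer: 26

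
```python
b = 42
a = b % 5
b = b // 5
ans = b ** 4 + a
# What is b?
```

Trace:
`b = 42` → b = 42
`a = b % 5` → a = 2
`b = b // 5` → b = 8
`ans = b ** 4 + a` → ans = 4098
So b = 8

Answer: 8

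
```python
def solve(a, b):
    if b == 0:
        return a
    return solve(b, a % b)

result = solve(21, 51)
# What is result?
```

solve(21, 51) -> solve(51, 21) -> solve(21, 9) -> solve(9, 3) -> solve(3, 0) -> 3

Answer: 3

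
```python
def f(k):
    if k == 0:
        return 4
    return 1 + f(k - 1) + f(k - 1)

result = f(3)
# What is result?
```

f(k) = 1 + 2·f(k-1), f(0)=4. Closed form: (4+1)·2^3 - 1 = 39.

Answer: 39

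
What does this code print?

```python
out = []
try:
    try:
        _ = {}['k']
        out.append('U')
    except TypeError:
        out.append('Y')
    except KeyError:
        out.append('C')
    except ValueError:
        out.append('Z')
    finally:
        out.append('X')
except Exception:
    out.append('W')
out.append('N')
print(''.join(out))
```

Execution trace: 'C' (inner except KeyError) → 'X' (inner finally) → 'N' (after the try/except). Output: CXN

Answer: CXN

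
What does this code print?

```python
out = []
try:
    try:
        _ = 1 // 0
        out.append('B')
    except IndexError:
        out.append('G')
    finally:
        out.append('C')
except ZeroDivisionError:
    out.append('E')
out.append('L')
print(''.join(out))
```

Execution trace: 'C' (finally) → 'E' (outer except ZeroDivisionError) → 'L' (after the try/except). Output: CEL

Answer: CEL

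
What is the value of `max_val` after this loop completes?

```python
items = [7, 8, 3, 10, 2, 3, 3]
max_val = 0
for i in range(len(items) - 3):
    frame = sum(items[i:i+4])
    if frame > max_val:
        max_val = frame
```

Max sum of 4-element window in [7, 8, 3, 10, 2, 3, 3]
`max_val` takes the values: 0 → 28

Answer: 28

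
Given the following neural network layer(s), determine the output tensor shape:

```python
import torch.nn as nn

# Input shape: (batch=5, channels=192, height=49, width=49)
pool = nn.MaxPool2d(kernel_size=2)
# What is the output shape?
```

Input: (5, 192, 49, 49) -> Output: (5, 192, 24, 24)

Answer: (5, 192, 24, 24)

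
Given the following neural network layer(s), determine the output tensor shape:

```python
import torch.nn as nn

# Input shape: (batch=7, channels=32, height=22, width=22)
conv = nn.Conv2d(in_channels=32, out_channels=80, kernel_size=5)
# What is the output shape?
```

Input: (7, 32, 22, 22) -> Output: (7, 80, 18, 18)

Answer: (7, 80, 18, 18)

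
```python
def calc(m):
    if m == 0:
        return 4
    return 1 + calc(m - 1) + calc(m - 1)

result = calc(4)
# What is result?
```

calc(m) = 1 + 2·calc(m-1), calc(0)=4. Closed form: (4+1)·2^4 - 1 = 79.

Answer: 79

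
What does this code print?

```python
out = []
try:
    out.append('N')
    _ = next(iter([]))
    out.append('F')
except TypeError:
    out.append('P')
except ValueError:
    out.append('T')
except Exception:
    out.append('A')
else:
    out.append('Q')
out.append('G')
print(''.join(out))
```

Execution trace: 'N' (try body) → 'A' (except Exception) → 'G' (after the try/except). Output: NAG

Answer: NAG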